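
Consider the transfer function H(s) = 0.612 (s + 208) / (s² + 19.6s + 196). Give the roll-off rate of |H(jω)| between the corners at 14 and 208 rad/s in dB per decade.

In this band the factors already past their corner are: complex pole pair at ωₙ ≈ 14; net slope = -40 dB/decade.

-40 dB/decade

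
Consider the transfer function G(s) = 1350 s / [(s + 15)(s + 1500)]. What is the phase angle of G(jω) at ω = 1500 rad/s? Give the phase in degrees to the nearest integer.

-44°

∠(j1500) = 90.00°
∠(j1500 + 15) = arctan(1500/15) = 89.43°
∠(j1500 + 1500) = arctan(1500/1500) = 45.00°
∠G(j1500) = 90.00° − (89.43° + 45.00°) = -44.43°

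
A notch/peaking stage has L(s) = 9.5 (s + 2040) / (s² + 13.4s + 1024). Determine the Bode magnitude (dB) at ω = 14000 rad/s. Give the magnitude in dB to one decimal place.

-63.3 dB

|j14000 + 2040| = √(14000² + 2040²) = 1.415e+04
|(j14000)² + 13.4(j14000) + 1024| = |-1.96e+08 + j1.876e+05| = 1.96e+08
|L(j14000)| = 9.5 × 1.415e+04 / 1.96e+08 = 0.00068574
20 log₁₀(0.00068574) = -63.28 dB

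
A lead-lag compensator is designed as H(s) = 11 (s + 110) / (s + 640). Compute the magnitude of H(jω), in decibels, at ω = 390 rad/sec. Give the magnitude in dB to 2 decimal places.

|j390 + 110| = √(390² + 110²) = 405.2
|j390 + 640| = √(390² + 640²) = 749.5
|H(j390)| = 11 × 405.2 / 749.5 = 5.9474
20 log₁₀(5.9474) = 15.487 dB

15.49 dB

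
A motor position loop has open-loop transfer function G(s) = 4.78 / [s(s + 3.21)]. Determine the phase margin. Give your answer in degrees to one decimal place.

66.9 deg

Gain crossover: |G(jω)| = 1 at ω ≈ 1.37 rad s⁻¹.
∠G(j1.37) = −90° − arctan(1.37/3.21) ≈ -113.11°
PM = 180° + (-113.11°) = 66.89°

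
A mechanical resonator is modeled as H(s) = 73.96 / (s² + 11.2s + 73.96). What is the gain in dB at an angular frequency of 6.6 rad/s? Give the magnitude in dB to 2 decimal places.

|(j6.6)² + 11.2(j6.6) + 73.96| = |30.4 + j73.92| = 79.93
|H(j6.6)| = 73.96 / 79.93 = 0.92534
20 log₁₀(0.92534) = -0.674 dB

-0.67 dB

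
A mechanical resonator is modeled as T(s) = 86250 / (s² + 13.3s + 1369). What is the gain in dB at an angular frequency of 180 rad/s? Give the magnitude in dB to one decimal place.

8.9 dB

|(j180)² + 13.3(j180) + 1369| = |-31031 + j2394| = 3.112e+04
|T(j180)| = 86250 / 3.112e+04 = 2.7712
20 log₁₀(2.7712) = 8.85 dB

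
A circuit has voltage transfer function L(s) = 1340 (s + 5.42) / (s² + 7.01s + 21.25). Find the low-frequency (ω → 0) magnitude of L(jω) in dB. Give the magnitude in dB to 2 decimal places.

50.67 dB

L(0) = 1340 × 5.42 / 21.25 = 341.78
20 log₁₀(341.78) = 50.675 dB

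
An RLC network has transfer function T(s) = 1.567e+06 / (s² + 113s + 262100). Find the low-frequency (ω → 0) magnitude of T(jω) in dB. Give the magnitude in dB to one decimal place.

T(0) = 1.567e+06 / 262100 = 5.9786
20 log₁₀(5.9786) = 15.53 dB

15.5 dB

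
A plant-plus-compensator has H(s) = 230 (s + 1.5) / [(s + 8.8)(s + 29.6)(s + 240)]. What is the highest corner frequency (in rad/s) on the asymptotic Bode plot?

240 rad/s

Break frequencies occur at each pole and zero magnitude: 1.5 rad/s, 8.8 rad/s, 29.6 rad/s, 240 rad/s.
The highest is 240 rad/s.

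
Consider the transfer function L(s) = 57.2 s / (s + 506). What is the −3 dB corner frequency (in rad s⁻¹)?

506 rad s⁻¹

For a single-pole high-pass, the −3 dB point is at the pole: ω = 506 rad s⁻¹.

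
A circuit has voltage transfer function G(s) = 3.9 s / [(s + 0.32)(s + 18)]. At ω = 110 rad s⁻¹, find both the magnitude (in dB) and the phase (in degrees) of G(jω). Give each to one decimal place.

|j110| = 110
|j110 + 0.32| = √(110² + 0.32²) = 110
|j110 + 18| = √(110² + 18²) = 111.5
|G(j110)| = 3.9 × 110 / (110 × 111.5) = 0.034989
20 log₁₀(0.034989) = -29.12 dB
∠(j110) = 90.00°
∠(j110 + 0.32) = arctan(110/0.32) = 89.83°
∠(j110 + 18) = arctan(110/18) = 80.71°
∠G(j110) = 90.00° − (89.83° + 80.71°) = -80.54°

|G| = -29.1 dB, ∠G = -80.5°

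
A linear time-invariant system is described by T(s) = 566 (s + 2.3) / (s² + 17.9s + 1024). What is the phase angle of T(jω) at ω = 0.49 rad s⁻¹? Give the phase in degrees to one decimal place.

∠(j0.49 + 2.3) = arctan(0.49/2.3) = 12.03°
∠[(j0.49)² + 17.9(j0.49) + 1024] = ∠[1023.8 + j8.771] = 0.49°
∠T(j0.49) = 12.03° − 0.49° = 11.54°

11.5 deg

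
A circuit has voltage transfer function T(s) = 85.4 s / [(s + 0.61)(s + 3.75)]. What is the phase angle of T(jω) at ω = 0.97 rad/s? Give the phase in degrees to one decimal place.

∠(j0.97) = 90.00°
∠(j0.97 + 0.61) = arctan(0.97/0.61) = 57.84°
∠(j0.97 + 3.75) = arctan(0.97/3.75) = 14.50°
∠T(j0.97) = 90.00° − (57.84° + 14.50°) = 17.66°

17.7°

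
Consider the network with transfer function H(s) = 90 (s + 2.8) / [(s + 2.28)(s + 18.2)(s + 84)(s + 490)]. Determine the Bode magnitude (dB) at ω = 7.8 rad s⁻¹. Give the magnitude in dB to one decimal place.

-79.0 dB

|j7.8 + 2.8| = √(7.8² + 2.8²) = 8.287
|j7.8 + 2.28| = √(7.8² + 2.28²) = 8.126
|j7.8 + 18.2| = √(7.8² + 18.2²) = 19.8
|j7.8 + 84| = √(7.8² + 84²) = 84.36
|j7.8 + 490| = √(7.8² + 490²) = 490.1
|H(j7.8)| = 90 × 8.287 / (8.126 × 19.8 × 84.36 × 490.1) = 0.00011212
20 log₁₀(0.00011212) = -79.01 dB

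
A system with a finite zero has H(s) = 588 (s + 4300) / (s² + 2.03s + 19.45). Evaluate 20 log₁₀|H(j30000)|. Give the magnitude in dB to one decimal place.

-34.1 dB

|j30000 + 4300| = √(30000² + 4300²) = 3.031e+04
|(j30000)² + 2.03(j30000) + 19.45| = |-9e+08 + j60900| = 9e+08
|H(j30000)| = 588 × 3.031e+04 / 9e+08 = 0.0198
20 log₁₀(0.0198) = -34.07 dB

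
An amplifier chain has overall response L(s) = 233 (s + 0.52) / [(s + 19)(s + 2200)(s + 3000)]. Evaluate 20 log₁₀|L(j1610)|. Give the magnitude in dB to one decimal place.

|j1610 + 0.52| = √(1610² + 0.52²) = 1610
|j1610 + 19| = √(1610² + 19²) = 1610
|j1610 + 2200| = √(1610² + 2200²) = 2726
|j1610 + 3000| = √(1610² + 3000²) = 3405
|L(j1610)| = 233 × 1610 / (1610 × 2726 × 3405) = 2.5101e-05
20 log₁₀(2.5101e-05) = -92.01 dB

-92.0 dB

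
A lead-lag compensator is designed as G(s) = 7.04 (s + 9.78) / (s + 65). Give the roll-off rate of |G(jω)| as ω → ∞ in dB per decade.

With 1 zero and 1 pole, the high-frequency asymptotic slope is 20 × (1 − 1) = 0 dB/decade.

0 dB/decade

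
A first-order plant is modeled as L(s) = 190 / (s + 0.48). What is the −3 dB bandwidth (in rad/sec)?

For a single-pole low-pass, the −3 dB point is at the pole: ω = 0.48 rad/sec.

0.48 rad/sec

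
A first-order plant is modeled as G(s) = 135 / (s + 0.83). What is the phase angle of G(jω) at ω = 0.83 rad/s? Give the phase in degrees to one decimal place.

∠(j0.83 + 0.83) = arctan(0.83/0.83) = 45.00°
∠G(j0.83) = −45.00° = -45.00°

-45.0°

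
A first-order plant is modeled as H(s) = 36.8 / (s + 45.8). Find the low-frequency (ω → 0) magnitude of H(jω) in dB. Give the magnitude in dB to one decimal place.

H(0) = 36.8 / 45.8 = 0.80349
20 log₁₀(0.80349) = -1.90 dB

-1.9 dB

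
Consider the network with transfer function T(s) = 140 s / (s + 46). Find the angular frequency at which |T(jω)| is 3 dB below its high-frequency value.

For a single-pole high-pass, the −3 dB point is at the pole: ω = 46 rad/sec.

46 rad/sec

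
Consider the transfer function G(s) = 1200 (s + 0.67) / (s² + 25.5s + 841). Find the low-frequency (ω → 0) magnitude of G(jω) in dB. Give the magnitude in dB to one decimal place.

-0.4 dB

G(0) = 1200 × 0.67 / 841 = 0.956
20 log₁₀(0.956) = -0.39 dB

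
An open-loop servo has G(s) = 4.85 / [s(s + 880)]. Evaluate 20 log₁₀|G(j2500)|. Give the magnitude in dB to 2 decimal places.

|j2500 + 880| = √(2500² + 880²) = 2650
|j2500| = 2500
|G(j2500)| = 4.85 / (2650 × 2500) = 7.3198e-07
20 log₁₀(7.3198e-07) = -122.710 dB

-122.71 dB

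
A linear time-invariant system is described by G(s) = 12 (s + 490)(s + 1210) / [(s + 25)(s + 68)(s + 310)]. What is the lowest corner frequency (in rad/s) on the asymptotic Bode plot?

Break frequencies occur at each pole and zero magnitude: 25 rad/s, 68 rad/s, 310 rad/s, 490 rad/s, 1210 rad/s.
The lowest is 25 rad/s.

25 rad/s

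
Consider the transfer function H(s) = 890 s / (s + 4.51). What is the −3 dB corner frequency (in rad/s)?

For a single-pole high-pass, the −3 dB point is at the pole: ω = 4.51 rad/s.

4.51 rad/s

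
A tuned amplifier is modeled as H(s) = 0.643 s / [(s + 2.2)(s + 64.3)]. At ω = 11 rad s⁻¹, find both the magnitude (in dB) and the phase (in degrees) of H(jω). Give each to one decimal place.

|H| = -40.3 dB, ∠H = 1.6°

|j11| = 11
|j11 + 2.2| = √(11² + 2.2²) = 11.22
|j11 + 64.3| = √(11² + 64.3²) = 65.23
|H(j11)| = 0.643 × 11 / (11.22 × 65.23) = 0.0096654
20 log₁₀(0.0096654) = -40.30 dB
∠(j11) = 90.00°
∠(j11 + 2.2) = arctan(11/2.2) = 78.69°
∠(j11 + 64.3) = arctan(11/64.3) = 9.71°
∠H(j11) = 90.00° − (78.69° + 9.71°) = 1.60°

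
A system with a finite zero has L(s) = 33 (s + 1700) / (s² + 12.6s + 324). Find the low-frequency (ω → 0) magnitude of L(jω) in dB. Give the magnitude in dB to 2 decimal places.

L(0) = 33 × 1700 / 324 = 173.15
20 log₁₀(173.15) = 44.768 dB

44.77 dB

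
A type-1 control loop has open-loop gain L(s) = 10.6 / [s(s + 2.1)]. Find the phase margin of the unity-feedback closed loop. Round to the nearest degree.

36°

Gain crossover: |L(jω)| = 1 at ω ≈ 2.94 rad/s.
∠L(j2.94) = −90° − arctan(2.94/2.1) ≈ -144.43°
PM = 180° + (-144.43°) = 35.57°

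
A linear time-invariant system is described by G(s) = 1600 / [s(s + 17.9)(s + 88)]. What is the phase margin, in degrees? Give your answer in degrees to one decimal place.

86.1°

Gain crossover: |G(jω)| = 1 at ω ≈ 1.01 rad s⁻¹.
∠G(j1.01) = −90° − arctan(1.01/17.9) − arctan(1.01/88) ≈ -93.90°
PM = 180° + (-93.90°) = 86.10°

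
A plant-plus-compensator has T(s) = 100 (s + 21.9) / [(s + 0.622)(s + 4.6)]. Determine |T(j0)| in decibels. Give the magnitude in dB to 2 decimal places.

T(0) = 100 × 21.9 / (0.622 × 4.6) = 765.41
20 log₁₀(765.41) = 57.678 dB

57.68 dB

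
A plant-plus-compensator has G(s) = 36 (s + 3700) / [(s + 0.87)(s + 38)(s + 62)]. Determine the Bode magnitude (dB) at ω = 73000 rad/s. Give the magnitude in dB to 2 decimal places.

|j73000 + 3700| = √(73000² + 3700²) = 7.309e+04
|j73000 + 0.87| = √(73000² + 0.87²) = 7.3e+04
|j73000 + 38| = √(73000² + 38²) = 7.3e+04
|j73000 + 62| = √(73000² + 62²) = 7.3e+04
|G(j73000)| = 36 × 7.309e+04 / (7.3e+04 × 7.3e+04 × 7.3e+04) = 6.7642e-09
20 log₁₀(6.7642e-09) = -163.396 dB

-163.40 dB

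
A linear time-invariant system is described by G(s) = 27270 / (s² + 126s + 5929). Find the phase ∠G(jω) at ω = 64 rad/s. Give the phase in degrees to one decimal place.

∠[(j64)² + 126(j64) + 5929] = ∠[1833 + j8064] = 77.19°
∠G(j64) = −77.19° = -77.19°

-77.2°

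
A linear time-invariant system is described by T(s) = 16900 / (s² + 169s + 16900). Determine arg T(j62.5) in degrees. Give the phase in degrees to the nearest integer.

-39°

∠[(j62.5)² + 169(j62.5) + 16900] = ∠[12994 + j10562] = 39.11°
∠T(j62.5) = −39.11° = -39.11°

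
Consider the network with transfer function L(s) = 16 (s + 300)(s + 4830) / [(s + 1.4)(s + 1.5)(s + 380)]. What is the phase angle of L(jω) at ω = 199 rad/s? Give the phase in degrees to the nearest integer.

∠(j199 + 300) = arctan(199/300) = 33.56°
∠(j199 + 4830) = arctan(199/4830) = 2.36°
∠(j199 + 1.4) = arctan(199/1.4) = 89.60°
∠(j199 + 1.5) = arctan(199/1.5) = 89.57°
∠(j199 + 380) = arctan(199/380) = 27.64°
∠L(j199) = 33.56° + 2.36° − (89.60° + 89.57° + 27.64°) = -170.89°

-171 deg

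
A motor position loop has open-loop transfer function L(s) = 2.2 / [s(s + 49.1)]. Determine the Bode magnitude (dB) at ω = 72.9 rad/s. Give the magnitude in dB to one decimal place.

|j72.9 + 49.1| = √(72.9² + 49.1²) = 87.89
|j72.9| = 72.9
|L(j72.9)| = 2.2 / (87.89 × 72.9) = 0.00034335
20 log₁₀(0.00034335) = -69.29 dB

-69.3 dB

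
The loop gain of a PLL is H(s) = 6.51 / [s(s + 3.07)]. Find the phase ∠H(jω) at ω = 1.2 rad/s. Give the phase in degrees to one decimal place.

-111.3°

∠(j1.2 + 3.07) = arctan(1.2/3.07) = 21.35°
∠(j1.2) = 90.00°
∠H(j1.2) = − (21.35° + 90.00°) = -111.35°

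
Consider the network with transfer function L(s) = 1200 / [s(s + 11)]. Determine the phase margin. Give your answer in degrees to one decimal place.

18.0°

Gain crossover: |L(jω)| = 1 at ω ≈ 33.8 rad/s.
∠L(j33.8) = −90° − arctan(33.8/11) ≈ -161.96°
PM = 180° + (-161.96°) = 18.04°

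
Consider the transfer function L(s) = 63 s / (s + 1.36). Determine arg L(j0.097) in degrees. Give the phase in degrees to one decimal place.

85.9°

∠(j0.097) = 90.00°
∠(j0.097 + 1.36) = arctan(0.097/1.36) = 4.08°
∠L(j0.097) = 90.00° − 4.08° = 85.92°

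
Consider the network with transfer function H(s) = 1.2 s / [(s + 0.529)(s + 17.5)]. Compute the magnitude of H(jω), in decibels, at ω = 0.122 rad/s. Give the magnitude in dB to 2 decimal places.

-36.24 dB

|j0.122| = 0.122
|j0.122 + 0.529| = √(0.122² + 0.529²) = 0.5429
|j0.122 + 17.5| = √(0.122² + 17.5²) = 17.5
|H(j0.122)| = 1.2 × 0.122 / (0.5429 × 17.5) = 0.015409
20 log₁₀(0.015409) = -36.244 dB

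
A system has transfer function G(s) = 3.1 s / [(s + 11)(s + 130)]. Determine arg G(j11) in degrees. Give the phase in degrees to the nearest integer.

40°

∠(j11) = 90.00°
∠(j11 + 11) = arctan(11/11) = 45.00°
∠(j11 + 130) = arctan(11/130) = 4.84°
∠G(j11) = 90.00° − (45.00° + 4.84°) = 40.16°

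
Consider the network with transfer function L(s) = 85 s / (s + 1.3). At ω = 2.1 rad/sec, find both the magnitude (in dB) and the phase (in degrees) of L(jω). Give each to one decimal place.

|L| = 37.2 dB, ∠L = 31.8°

|j2.1| = 2.1
|j2.1 + 1.3| = √(2.1² + 1.3²) = 2.47
|L(j2.1)| = 85 × 2.1 / 2.47 = 72.273
20 log₁₀(72.273) = 37.18 dB
∠(j2.1) = 90.00°
∠(j2.1 + 1.3) = arctan(2.1/1.3) = 58.24°
∠L(j2.1) = 90.00° − 58.24° = 31.76°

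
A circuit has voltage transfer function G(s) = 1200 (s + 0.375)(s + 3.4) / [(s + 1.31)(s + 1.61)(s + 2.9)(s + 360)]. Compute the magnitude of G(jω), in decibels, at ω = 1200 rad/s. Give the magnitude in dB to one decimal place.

-62.0 dB

|j1200 + 0.375| = √(1200² + 0.375²) = 1200
|j1200 + 3.4| = √(1200² + 3.4²) = 1200
|j1200 + 1.31| = √(1200² + 1.31²) = 1200
|j1200 + 1.61| = √(1200² + 1.61²) = 1200
|j1200 + 2.9| = √(1200² + 2.9²) = 1200
|j1200 + 360| = √(1200² + 360²) = 1253
|G(j1200)| = 1200 × 1200 × 1200 / (1200 × 1200 × 1200 × 1253) = 0.00079819
20 log₁₀(0.00079819) = -61.96 dB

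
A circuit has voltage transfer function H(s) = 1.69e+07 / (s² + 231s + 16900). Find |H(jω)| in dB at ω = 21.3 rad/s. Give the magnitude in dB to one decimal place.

59.9 dB

|(j21.3)² + 231(j21.3) + 16900| = |16446 + j4920.3| = 1.717e+04
|H(j21.3)| = 1.69e+07 / 1.717e+04 = 984.47
20 log₁₀(984.47) = 59.86 dB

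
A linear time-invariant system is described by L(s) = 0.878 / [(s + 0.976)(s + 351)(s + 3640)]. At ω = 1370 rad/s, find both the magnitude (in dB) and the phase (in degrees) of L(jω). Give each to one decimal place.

|j1370 + 0.976| = √(1370² + 0.976²) = 1370
|j1370 + 351| = √(1370² + 351²) = 1414
|j1370 + 3640| = √(1370² + 3640²) = 3889
|L(j1370)| = 0.878 / (1370 × 1414 × 3889) = 1.1651e-10
20 log₁₀(1.1651e-10) = -198.67 dB
∠(j1370 + 0.976) = arctan(1370/0.976) = 89.96°
∠(j1370 + 351) = arctan(1370/351) = 75.63°
∠(j1370 + 3640) = arctan(1370/3640) = 20.63°
∠L(j1370) = − (89.96° + 75.63° + 20.63°) = -186.21°

|L| = -198.7 dB, ∠L = -186.2°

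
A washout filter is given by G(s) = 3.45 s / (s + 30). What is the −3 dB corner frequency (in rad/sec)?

For a single-pole high-pass, the −3 dB point is at the pole: ω = 30 rad/sec.

30 rad/sec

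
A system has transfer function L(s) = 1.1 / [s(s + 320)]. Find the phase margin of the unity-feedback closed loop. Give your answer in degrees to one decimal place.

90.0°

Gain crossover: |L(jω)| = 1 at ω ≈ 0.00344 rad/sec.
∠L(j0.00344) = −90° − arctan(0.00344/320) ≈ -90.00°
PM = 180° + (-90.00°) = 90.00°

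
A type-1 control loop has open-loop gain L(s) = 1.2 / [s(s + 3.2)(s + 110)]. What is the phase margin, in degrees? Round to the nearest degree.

90°

Gain crossover: |L(jω)| = 1 at ω ≈ 0.00341 rad/sec.
∠L(j0.00341) = −90° − arctan(0.00341/3.2) − arctan(0.00341/110) ≈ -90.06°
PM = 180° + (-90.06°) = 89.94°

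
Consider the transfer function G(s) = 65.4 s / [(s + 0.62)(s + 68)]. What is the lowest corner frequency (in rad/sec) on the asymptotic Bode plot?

0.62 rad/sec

Break frequencies occur at each pole and zero magnitude: 0.62 rad/sec, 68 rad/sec.
The lowest is 0.62 rad/sec.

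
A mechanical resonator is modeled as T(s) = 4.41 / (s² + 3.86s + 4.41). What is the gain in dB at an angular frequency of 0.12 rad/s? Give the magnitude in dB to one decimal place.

-0.0 dB

|(j0.12)² + 3.86(j0.12) + 4.41| = |4.3956 + j0.4632| = 4.42
|T(j0.12)| = 4.41 / 4.42 = 0.99775
20 log₁₀(0.99775) = -0.02 dB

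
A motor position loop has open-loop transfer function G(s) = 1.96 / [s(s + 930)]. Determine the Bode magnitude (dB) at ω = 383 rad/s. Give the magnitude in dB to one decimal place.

|j383 + 930| = √(383² + 930²) = 1006
|j383| = 383
|G(j383)| = 1.96 / (1006 × 383) = 5.0881e-06
20 log₁₀(5.0881e-06) = -105.87 dB

-105.9 dB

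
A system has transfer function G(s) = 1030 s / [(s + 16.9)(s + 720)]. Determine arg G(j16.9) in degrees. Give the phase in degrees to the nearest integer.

∠(j16.9) = 90.00°
∠(j16.9 + 16.9) = arctan(16.9/16.9) = 45.00°
∠(j16.9 + 720) = arctan(16.9/720) = 1.34°
∠G(j16.9) = 90.00° − (45.00° + 1.34°) = 43.66°

44°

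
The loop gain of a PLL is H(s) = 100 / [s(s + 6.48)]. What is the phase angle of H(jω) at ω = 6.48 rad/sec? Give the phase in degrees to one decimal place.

∠(j6.48 + 6.48) = arctan(6.48/6.48) = 45.00°
∠(j6.48) = 90.00°
∠H(j6.48) = − (45.00° + 90.00°) = -135.00°

-135.0 deg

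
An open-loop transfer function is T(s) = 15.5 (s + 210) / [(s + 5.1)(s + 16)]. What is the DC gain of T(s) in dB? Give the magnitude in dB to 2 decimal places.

32.02 dB

T(0) = 15.5 × 210 / (5.1 × 16) = 39.89
20 log₁₀(39.89) = 32.017 dB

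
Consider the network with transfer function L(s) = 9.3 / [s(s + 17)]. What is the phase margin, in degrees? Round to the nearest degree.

88°

Gain crossover: |L(jω)| = 1 at ω ≈ 0.547 rad/sec.
∠L(j0.547) = −90° − arctan(0.547/17) ≈ -91.84°
PM = 180° + (-91.84°) = 88.16°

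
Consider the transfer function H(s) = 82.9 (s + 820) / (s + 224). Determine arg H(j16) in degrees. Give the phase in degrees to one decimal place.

∠(j16 + 820) = arctan(16/820) = 1.12°
∠(j16 + 224) = arctan(16/224) = 4.09°
∠H(j16) = 1.12° − 4.09° = -2.97°

-3.0°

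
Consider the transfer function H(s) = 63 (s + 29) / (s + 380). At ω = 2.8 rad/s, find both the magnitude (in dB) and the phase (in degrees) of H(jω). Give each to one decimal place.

|H| = 13.7 dB, ∠H = 5.1°

|j2.8 + 29| = √(2.8² + 29²) = 29.13
|j2.8 + 380| = √(2.8² + 380²) = 380
|H(j2.8)| = 63 × 29.13 / 380 = 4.8301
20 log₁₀(4.8301) = 13.68 dB
∠(j2.8 + 29) = arctan(2.8/29) = 5.51°
∠(j2.8 + 380) = arctan(2.8/380) = 0.42°
∠H(j2.8) = 5.51° − 0.42° = 5.09°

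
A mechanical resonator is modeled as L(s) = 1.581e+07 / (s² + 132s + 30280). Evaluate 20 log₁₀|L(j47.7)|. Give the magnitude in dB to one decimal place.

|(j47.7)² + 132(j47.7) + 30280| = |28005 + j6296.4| = 2.87e+04
|L(j47.7)| = 1.581e+07 / 2.87e+04 = 550.8
20 log₁₀(550.8) = 54.82 dB

54.8 dB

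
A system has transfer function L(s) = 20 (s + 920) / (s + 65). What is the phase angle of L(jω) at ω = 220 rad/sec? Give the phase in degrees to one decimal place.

-60.1°

∠(j220 + 920) = arctan(220/920) = 13.45°
∠(j220 + 65) = arctan(220/65) = 73.54°
∠L(j220) = 13.45° − 73.54° = -60.09°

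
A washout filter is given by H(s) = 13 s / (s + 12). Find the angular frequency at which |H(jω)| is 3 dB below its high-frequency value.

12 rad s⁻¹

For a single-pole high-pass, the −3 dB point is at the pole: ω = 12 rad s⁻¹.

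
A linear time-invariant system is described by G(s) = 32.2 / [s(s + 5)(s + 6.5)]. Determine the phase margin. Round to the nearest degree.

Gain crossover: |G(jω)| = 1 at ω ≈ 0.962 rad/s.
∠G(j0.962) = −90° − arctan(0.962/5) − arctan(0.962/6.5) ≈ -109.32°
PM = 180° + (-109.32°) = 70.68°

71 deg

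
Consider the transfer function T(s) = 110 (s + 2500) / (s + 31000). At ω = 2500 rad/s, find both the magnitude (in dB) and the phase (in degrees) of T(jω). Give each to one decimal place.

|j2500 + 2500| = √(2500² + 2500²) = 3536
|j2500 + 31000| = √(2500² + 31000²) = 3.11e+04
|T(j2500)| = 110 × 3536 / 3.11e+04 = 12.505
20 log₁₀(12.505) = 21.94 dB
∠(j2500 + 2500) = arctan(2500/2500) = 45.00°
∠(j2500 + 31000) = arctan(2500/31000) = 4.61°
∠T(j2500) = 45.00° − 4.61° = 40.39°

|T| = 21.9 dB, ∠T = 40.4°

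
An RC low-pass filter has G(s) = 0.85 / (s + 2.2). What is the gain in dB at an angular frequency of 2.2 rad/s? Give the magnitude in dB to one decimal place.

|j2.2 + 2.2| = √(2.2² + 2.2²) = 3.111
|G(j2.2)| = 0.85 / 3.111 = 0.2732
20 log₁₀(0.2732) = -11.27 dB

-11.3 dB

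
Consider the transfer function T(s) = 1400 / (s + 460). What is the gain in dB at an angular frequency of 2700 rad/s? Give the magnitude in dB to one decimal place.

-5.8 dB

|j2700 + 460| = √(2700² + 460²) = 2739
|T(j2700)| = 1400 / 2739 = 0.51115
20 log₁₀(0.51115) = -5.83 dB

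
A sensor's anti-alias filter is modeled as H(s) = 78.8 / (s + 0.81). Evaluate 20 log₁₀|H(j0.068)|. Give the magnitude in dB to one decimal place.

39.7 dB

|j0.068 + 0.81| = √(0.068² + 0.81²) = 0.8128
|H(j0.068)| = 78.8 / 0.8128 = 96.943
20 log₁₀(96.943) = 39.73 dB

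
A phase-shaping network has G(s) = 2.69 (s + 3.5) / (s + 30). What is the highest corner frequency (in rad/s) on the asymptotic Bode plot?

30 rad/s

Break frequencies occur at each pole and zero magnitude: 3.5 rad/s, 30 rad/s.
The highest is 30 rad/s.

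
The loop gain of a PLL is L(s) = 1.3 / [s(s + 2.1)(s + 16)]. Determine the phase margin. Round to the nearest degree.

89°

Gain crossover: |L(jω)| = 1 at ω ≈ 0.0387 rad s⁻¹.
∠L(j0.0387) = −90° − arctan(0.0387/2.1) − arctan(0.0387/16) ≈ -91.19°
PM = 180° + (-91.19°) = 88.81°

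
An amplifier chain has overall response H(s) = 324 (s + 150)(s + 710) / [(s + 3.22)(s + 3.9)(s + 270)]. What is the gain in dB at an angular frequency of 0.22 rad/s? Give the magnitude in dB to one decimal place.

80.1 dB

|j0.22 + 150| = √(0.22² + 150²) = 150
|j0.22 + 710| = √(0.22² + 710²) = 710
|j0.22 + 3.22| = √(0.22² + 3.22²) = 3.228
|j0.22 + 3.9| = √(0.22² + 3.9²) = 3.906
|j0.22 + 270| = √(0.22² + 270²) = 270
|H(j0.22)| = 324 × 150 × 710 / (3.228 × 3.906 × 270) = 10137
20 log₁₀(10137) = 80.12 dB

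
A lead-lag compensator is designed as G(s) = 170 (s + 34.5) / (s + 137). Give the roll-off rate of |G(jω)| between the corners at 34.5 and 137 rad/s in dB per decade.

20 dB/decade

In this band the factors already past their corner are: zero at 34.5; net slope = 20 dB/decade.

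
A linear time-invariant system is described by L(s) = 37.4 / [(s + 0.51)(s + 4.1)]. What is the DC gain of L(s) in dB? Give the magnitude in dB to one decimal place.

25.1 dB

L(0) = 37.4 / (0.51 × 4.1) = 17.886
20 log₁₀(17.886) = 25.05 dB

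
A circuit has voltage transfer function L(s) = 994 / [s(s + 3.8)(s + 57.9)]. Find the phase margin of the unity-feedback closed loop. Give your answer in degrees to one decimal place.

Gain crossover: |L(jω)| = 1 at ω ≈ 3.37 rad s⁻¹.
∠L(j3.37) = −90° − arctan(3.37/3.8) − arctan(3.37/57.9) ≈ -134.93°
PM = 180° + (-134.93°) = 45.07°

45.1°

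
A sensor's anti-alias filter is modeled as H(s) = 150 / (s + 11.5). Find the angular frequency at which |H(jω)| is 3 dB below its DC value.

11.5 rad s⁻¹

For a single-pole low-pass, the −3 dB point is at the pole: ω = 11.5 rad s⁻¹.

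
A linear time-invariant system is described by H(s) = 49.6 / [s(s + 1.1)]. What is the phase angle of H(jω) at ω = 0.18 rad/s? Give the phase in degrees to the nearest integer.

-99°

∠(j0.18 + 1.1) = arctan(0.18/1.1) = 9.29°
∠(j0.18) = 90.00°
∠H(j0.18) = − (9.29° + 90.00°) = -99.29°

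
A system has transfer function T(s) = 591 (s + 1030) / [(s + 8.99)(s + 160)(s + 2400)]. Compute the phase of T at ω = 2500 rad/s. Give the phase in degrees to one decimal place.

∠(j2500 + 1030) = arctan(2500/1030) = 67.61°
∠(j2500 + 8.99) = arctan(2500/8.99) = 89.79°
∠(j2500 + 160) = arctan(2500/160) = 86.34°
∠(j2500 + 2400) = arctan(2500/2400) = 46.17°
∠T(j2500) = 67.61° − (89.79° + 86.34° + 46.17°) = -154.69°

-154.7°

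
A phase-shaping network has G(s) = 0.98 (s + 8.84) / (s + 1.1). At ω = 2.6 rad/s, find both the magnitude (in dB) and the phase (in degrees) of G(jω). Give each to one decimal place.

|G| = 10.1 dB, ∠G = -50.7°

|j2.6 + 8.84| = √(2.6² + 8.84²) = 9.214
|j2.6 + 1.1| = √(2.6² + 1.1²) = 2.823
|G(j2.6)| = 0.98 × 9.214 / 2.823 = 3.1986
20 log₁₀(3.1986) = 10.10 dB
∠(j2.6 + 8.84) = arctan(2.6/8.84) = 16.39°
∠(j2.6 + 1.1) = arctan(2.6/1.1) = 67.07°
∠G(j2.6) = 16.39° − 67.07° = -50.68°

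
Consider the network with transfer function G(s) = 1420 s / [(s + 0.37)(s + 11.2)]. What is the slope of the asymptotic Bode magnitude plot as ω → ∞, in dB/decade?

With 1 zero and 2 poles, the high-frequency asymptotic slope is 20 × (1 − 2) = -20 dB/decade.

-20 dB/decade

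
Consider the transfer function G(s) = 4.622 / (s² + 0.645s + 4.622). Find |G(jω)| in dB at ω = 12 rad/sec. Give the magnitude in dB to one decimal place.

|(j12)² + 0.645(j12) + 4.622| = |-139.38 + j7.74| = 139.6
|G(j12)| = 4.622 / 139.6 = 0.033111
20 log₁₀(0.033111) = -29.60 dB

-29.6 dB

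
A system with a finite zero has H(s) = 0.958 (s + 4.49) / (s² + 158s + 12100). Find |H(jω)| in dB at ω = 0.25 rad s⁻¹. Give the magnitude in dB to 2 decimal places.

-68.97 dB

|j0.25 + 4.49| = √(0.25² + 4.49²) = 4.497
|(j0.25)² + 158(j0.25) + 12100| = |12100 + j39.5| = 1.21e+04
|H(j0.25)| = 0.958 × 4.497 / 1.21e+04 = 0.00035604
20 log₁₀(0.00035604) = -68.970 dB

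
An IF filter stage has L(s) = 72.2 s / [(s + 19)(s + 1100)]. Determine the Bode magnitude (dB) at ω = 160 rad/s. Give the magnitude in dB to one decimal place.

-23.8 dB

|j160| = 160
|j160 + 19| = √(160² + 19²) = 161.1
|j160 + 1100| = √(160² + 1100²) = 1112
|L(j160)| = 72.2 × 160 / (161.1 × 1112) = 0.0645
20 log₁₀(0.0645) = -23.81 dB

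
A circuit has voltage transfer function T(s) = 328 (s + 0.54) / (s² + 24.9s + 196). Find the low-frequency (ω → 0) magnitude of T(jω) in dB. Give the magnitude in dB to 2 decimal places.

T(0) = 328 × 0.54 / 196 = 0.90367
20 log₁₀(0.90367) = -0.880 dB

-0.88 dB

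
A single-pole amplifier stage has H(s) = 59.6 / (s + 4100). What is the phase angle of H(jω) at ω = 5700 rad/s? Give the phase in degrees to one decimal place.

-54.3°

∠(j5700 + 4100) = arctan(5700/4100) = 54.27°
∠H(j5700) = −54.27° = -54.27°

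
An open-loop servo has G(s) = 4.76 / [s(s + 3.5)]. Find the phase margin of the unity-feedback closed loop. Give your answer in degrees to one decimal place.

Gain crossover: |G(jω)| = 1 at ω ≈ 1.28 rad s⁻¹.
∠G(j1.28) = −90° − arctan(1.28/3.5) ≈ -110.05°
PM = 180° + (-110.05°) = 69.95°

69.9°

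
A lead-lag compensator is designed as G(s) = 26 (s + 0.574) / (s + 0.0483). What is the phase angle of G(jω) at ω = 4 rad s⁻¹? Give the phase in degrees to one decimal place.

-7.5°

∠(j4 + 0.574) = arctan(4/0.574) = 81.83°
∠(j4 + 0.0483) = arctan(4/0.0483) = 89.31°
∠G(j4) = 81.83° − 89.31° = -7.47°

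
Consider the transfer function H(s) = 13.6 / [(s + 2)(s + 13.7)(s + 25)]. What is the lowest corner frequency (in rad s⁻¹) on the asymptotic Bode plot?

2 rad s⁻¹

Break frequencies occur at each pole and zero magnitude: 2 rad s⁻¹, 13.7 rad s⁻¹, 25 rad s⁻¹.
The lowest is 2 rad s⁻¹.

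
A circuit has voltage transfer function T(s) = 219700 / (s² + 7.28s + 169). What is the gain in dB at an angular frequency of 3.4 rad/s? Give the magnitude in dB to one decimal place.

62.8 dB

|(j3.4)² + 7.28(j3.4) + 169| = |157.44 + j24.752| = 159.4
|T(j3.4)| = 219700 / 159.4 = 1378.5
20 log₁₀(1378.5) = 62.79 dB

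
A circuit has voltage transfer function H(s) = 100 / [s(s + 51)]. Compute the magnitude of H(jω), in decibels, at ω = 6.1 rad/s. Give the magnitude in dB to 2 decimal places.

-9.92 dB

|j6.1 + 51| = √(6.1² + 51²) = 51.36
|j6.1| = 6.1
|H(j6.1)| = 100 / (51.36 × 6.1) = 0.31917
20 log₁₀(0.31917) = -9.920 dB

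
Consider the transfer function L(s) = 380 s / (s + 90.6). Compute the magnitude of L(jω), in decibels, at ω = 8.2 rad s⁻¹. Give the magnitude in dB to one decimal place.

30.7 dB

|j8.2| = 8.2
|j8.2 + 90.6| = √(8.2² + 90.6²) = 90.97
|L(j8.2)| = 380 × 8.2 / 90.97 = 34.253
20 log₁₀(34.253) = 30.69 dB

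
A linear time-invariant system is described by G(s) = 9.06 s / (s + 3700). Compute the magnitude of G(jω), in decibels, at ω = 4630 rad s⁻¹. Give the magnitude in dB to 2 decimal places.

|j4630| = 4630
|j4630 + 3700| = √(4630² + 3700²) = 5927
|G(j4630)| = 9.06 × 4630 / 5927 = 7.0777
20 log₁₀(7.0777) = 16.998 dB

17.00 dB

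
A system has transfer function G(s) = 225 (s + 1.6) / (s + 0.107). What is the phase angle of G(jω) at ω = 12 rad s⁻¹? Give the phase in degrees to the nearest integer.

∠(j12 + 1.6) = arctan(12/1.6) = 82.41°
∠(j12 + 0.107) = arctan(12/0.107) = 89.49°
∠G(j12) = 82.41° − 89.49° = -7.08°

-7°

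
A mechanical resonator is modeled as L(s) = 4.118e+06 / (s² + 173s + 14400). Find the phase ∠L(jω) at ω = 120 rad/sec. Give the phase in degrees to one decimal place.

-90.0°

∠[(j120)² + 173(j120) + 14400] = ∠[0 + j20760] = 90.00°
∠L(j120) = −90.00° = -90.00°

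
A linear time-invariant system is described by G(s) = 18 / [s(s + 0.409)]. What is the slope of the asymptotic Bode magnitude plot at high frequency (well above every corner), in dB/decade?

-40 dB/decade

With 0 zeros and 2 poles, the high-frequency asymptotic slope is 20 × (0 − 2) = -40 dB/decade.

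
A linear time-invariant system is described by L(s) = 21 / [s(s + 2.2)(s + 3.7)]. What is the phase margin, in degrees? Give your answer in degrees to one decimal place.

Gain crossover: |L(jω)| = 1 at ω ≈ 1.8 rad s⁻¹.
∠L(j1.8) = −90° − arctan(1.8/2.2) − arctan(1.8/3.7) ≈ -155.15°
PM = 180° + (-155.15°) = 24.85°

24.8°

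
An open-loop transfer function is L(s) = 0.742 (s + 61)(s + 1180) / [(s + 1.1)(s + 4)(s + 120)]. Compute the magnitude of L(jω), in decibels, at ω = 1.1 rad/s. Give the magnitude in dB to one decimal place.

|j1.1 + 61| = √(1.1² + 61²) = 61.01
|j1.1 + 1180| = √(1.1² + 1180²) = 1180
|j1.1 + 1.1| = √(1.1² + 1.1²) = 1.556
|j1.1 + 4| = √(1.1² + 4²) = 4.148
|j1.1 + 120| = √(1.1² + 120²) = 120
|L(j1.1)| = 0.742 × 61.01 × 1180 / (1.556 × 4.148 × 120) = 68.975
20 log₁₀(68.975) = 36.77 dB

36.8 dB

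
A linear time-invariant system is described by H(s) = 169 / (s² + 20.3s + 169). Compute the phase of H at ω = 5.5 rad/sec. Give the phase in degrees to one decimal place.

∠[(j5.5)² + 20.3(j5.5) + 169] = ∠[138.75 + j111.65] = 38.82°
∠H(j5.5) = −38.82° = -38.82°

-38.8°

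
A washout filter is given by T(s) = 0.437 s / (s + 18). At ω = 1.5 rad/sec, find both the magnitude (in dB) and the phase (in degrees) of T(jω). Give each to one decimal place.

|j1.5| = 1.5
|j1.5 + 18| = √(1.5² + 18²) = 18.06
|T(j1.5)| = 0.437 × 1.5 / 18.06 = 0.036291
20 log₁₀(0.036291) = -28.80 dB
∠(j1.5) = 90.00°
∠(j1.5 + 18) = arctan(1.5/18) = 4.76°
∠T(j1.5) = 90.00° − 4.76° = 85.24°

|T| = -28.8 dB, ∠T = 85.2 deg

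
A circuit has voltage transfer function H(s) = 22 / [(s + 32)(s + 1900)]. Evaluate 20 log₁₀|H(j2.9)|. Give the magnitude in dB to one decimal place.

|j2.9 + 32| = √(2.9² + 32²) = 32.13
|j2.9 + 1900| = √(2.9² + 1900²) = 1900
|H(j2.9)| = 22 / (32.13 × 1900) = 0.00036036
20 log₁₀(0.00036036) = -68.87 dB

-68.9 dB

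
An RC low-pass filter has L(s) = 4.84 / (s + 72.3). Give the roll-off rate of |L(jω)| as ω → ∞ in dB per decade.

-20 dB/decade

With 0 zeros and 1 pole, the high-frequency asymptotic slope is 20 × (0 − 1) = -20 dB/decade.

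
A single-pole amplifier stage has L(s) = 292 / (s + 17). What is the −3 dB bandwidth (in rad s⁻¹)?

17 rad s⁻¹

For a single-pole low-pass, the −3 dB point is at the pole: ω = 17 rad s⁻¹.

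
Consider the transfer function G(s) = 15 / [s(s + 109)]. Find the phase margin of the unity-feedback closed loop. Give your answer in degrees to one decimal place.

89.9 deg

Gain crossover: |G(jω)| = 1 at ω ≈ 0.138 rad/s.
∠G(j0.138) = −90° − arctan(0.138/109) ≈ -90.07°
PM = 180° + (-90.07°) = 89.93°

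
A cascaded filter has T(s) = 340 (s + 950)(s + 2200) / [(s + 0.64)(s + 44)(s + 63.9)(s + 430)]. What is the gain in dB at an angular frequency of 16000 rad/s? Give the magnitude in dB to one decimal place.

-117.4 dB

|j16000 + 950| = √(16000² + 950²) = 1.603e+04
|j16000 + 2200| = √(16000² + 2200²) = 1.615e+04
|j16000 + 0.64| = √(16000² + 0.64²) = 1.6e+04
|j16000 + 44| = √(16000² + 44²) = 1.6e+04
|j16000 + 63.9| = √(16000² + 63.9²) = 1.6e+04
|j16000 + 430| = √(16000² + 430²) = 1.601e+04
|T(j16000)| = 340 × 1.603e+04 × 1.615e+04 / (1.6e+04 × 1.6e+04 × 1.6e+04 × 1.601e+04) = 1.3425e-06
20 log₁₀(1.3425e-06) = -117.44 dB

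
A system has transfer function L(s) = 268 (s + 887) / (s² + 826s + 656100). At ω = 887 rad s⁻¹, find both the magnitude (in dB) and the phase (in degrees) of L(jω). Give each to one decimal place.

|j887 + 887| = √(887² + 887²) = 1254
|(j887)² + 826(j887) + 656100| = |-1.3067e+05 + j7.3266e+05| = 7.442e+05
|L(j887)| = 268 × 1254 / 7.442e+05 = 0.45172
20 log₁₀(0.45172) = -6.90 dB
∠(j887 + 887) = arctan(887/887) = 45.00°
∠[(j887)² + 826(j887) + 656100] = ∠[-1.3067e+05 + j7.3266e+05] = 100.11°
∠L(j887) = 45.00° − 100.11° = -55.11°

|L| = -6.9 dB, ∠L = -55.1°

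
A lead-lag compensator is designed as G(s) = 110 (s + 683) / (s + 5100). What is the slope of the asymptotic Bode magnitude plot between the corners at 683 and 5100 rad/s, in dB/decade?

In this band the factors already past their corner are: zero at 683; net slope = 20 dB/decade.

20 dB/decade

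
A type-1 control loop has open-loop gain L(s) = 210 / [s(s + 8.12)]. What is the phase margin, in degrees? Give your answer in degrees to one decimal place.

Gain crossover: |L(jω)| = 1 at ω ≈ 13.4 rad/s.
∠L(j13.4) = −90° − arctan(13.4/8.12) ≈ -148.79°
PM = 180° + (-148.79°) = 31.21°

31.2°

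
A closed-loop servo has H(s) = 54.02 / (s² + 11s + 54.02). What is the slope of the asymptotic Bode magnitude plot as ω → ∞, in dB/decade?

-40 dB/decade

With 0 zeros and 2 poles, the high-frequency asymptotic slope is 20 × (0 − 2) = -40 dB/decade.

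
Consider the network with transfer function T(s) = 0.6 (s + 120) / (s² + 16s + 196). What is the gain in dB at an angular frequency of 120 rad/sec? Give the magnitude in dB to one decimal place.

|j120 + 120| = √(120² + 120²) = 169.7
|(j120)² + 16(j120) + 196| = |-14204 + j1920| = 1.433e+04
|T(j120)| = 0.6 × 169.7 / 1.433e+04 = 0.007104
20 log₁₀(0.007104) = -42.97 dB

-43.0 dB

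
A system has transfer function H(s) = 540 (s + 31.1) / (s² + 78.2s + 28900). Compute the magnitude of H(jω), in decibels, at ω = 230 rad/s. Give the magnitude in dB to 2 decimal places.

12.42 dB

|j230 + 31.1| = √(230² + 31.1²) = 232.1
|(j230)² + 78.2(j230) + 28900| = |-24000 + j17986| = 2.999e+04
|H(j230)| = 540 × 232.1 / 2.999e+04 = 4.1788
20 log₁₀(4.1788) = 12.421 dB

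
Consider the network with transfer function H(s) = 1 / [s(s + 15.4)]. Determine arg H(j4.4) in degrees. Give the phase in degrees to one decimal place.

∠(j4.4 + 15.4) = arctan(4.4/15.4) = 15.95°
∠(j4.4) = 90.00°
∠H(j4.4) = − (15.95° + 90.00°) = -105.95°

-105.9°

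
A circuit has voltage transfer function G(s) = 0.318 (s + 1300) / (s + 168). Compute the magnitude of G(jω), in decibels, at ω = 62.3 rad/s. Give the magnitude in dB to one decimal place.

|j62.3 + 1300| = √(62.3² + 1300²) = 1301
|j62.3 + 168| = √(62.3² + 168²) = 179.2
|G(j62.3)| = 0.318 × 1301 / 179.2 = 2.3098
20 log₁₀(2.3098) = 7.27 dB

7.3 dB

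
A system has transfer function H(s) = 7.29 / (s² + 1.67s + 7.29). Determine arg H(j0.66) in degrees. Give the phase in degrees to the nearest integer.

-9°

∠[(j0.66)² + 1.67(j0.66) + 7.29] = ∠[6.8544 + j1.1022] = 9.14°
∠H(j0.66) = −9.14° = -9.14°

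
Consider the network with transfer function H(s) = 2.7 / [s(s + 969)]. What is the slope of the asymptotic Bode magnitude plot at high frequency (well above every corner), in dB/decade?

-40 dB/decade

With 0 zeros and 2 poles, the high-frequency asymptotic slope is 20 × (0 − 2) = -40 dB/decade.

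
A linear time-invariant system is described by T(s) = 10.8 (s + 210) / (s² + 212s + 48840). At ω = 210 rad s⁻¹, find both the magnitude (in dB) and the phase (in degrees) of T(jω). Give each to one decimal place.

|j210 + 210| = √(210² + 210²) = 297
|(j210)² + 212(j210) + 48840| = |4740 + j44520| = 4.477e+04
|T(j210)| = 10.8 × 297 / 4.477e+04 = 0.07164
20 log₁₀(0.07164) = -22.90 dB
∠(j210 + 210) = arctan(210/210) = 45.00°
∠[(j210)² + 212(j210) + 48840] = ∠[4740 + j44520] = 83.92°
∠T(j210) = 45.00° − 83.92° = -38.92°

|T| = -22.9 dB, ∠T = -38.9°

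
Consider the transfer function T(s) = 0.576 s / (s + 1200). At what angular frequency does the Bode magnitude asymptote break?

The single real pole at s = −1200 gives a corner at ω = 1200 rad s⁻¹.

1200 rad s⁻¹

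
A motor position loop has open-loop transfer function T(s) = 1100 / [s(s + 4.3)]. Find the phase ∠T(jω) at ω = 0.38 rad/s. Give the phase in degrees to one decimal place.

-95.1°

∠(j0.38 + 4.3) = arctan(0.38/4.3) = 5.05°
∠(j0.38) = 90.00°
∠T(j0.38) = − (5.05° + 90.00°) = -95.05°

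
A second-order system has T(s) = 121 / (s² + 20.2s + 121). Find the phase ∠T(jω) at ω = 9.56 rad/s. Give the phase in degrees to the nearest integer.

-81°

∠[(j9.56)² + 20.2(j9.56) + 121] = ∠[29.606 + j193.11] = 81.28°
∠T(j9.56) = −81.28° = -81.28°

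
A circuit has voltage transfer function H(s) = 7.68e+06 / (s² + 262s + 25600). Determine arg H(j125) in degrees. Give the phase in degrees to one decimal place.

∠[(j125)² + 262(j125) + 25600] = ∠[9975 + j32750] = 73.06°
∠H(j125) = −73.06° = -73.06°

-73.1 deg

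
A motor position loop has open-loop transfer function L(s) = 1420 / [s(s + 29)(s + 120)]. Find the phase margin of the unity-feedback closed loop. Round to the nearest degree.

Gain crossover: |L(jω)| = 1 at ω ≈ 0.408 rad/s.
∠L(j0.408) = −90° − arctan(0.408/29) − arctan(0.408/120) ≈ -91.00°
PM = 180° + (-91.00°) = 89.00°

89°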